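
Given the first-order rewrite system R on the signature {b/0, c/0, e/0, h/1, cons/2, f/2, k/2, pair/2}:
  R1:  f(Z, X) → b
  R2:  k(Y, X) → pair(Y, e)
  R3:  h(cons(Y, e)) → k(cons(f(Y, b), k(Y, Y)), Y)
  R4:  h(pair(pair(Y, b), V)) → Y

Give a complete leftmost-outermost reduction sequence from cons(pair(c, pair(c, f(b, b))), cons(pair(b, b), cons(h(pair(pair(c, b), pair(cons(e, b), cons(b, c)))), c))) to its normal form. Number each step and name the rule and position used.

1. cons(pair(c, pair(c, f(b, b))), cons(pair(b, b), cons(h(pair(pair(c, b), pair(cons(e, b), cons(b, c)))), c)))  →  cons(pair(c, pair(c, b)), cons(pair(b, b), cons(h(pair(pair(c, b), pair(cons(e, b), cons(b, c)))), c)))   [R1 at 1.2.2]
2. cons(pair(c, pair(c, b)), cons(pair(b, b), cons(h(pair(pair(c, b), pair(cons(e, b), cons(b, c)))), c)))  →  cons(pair(c, pair(c, b)), cons(pair(b, b), cons(c, c)))   [R4 at 2.2.1]

cons(pair(c, pair(c, b)), cons(pair(b, b), cons(c, c)))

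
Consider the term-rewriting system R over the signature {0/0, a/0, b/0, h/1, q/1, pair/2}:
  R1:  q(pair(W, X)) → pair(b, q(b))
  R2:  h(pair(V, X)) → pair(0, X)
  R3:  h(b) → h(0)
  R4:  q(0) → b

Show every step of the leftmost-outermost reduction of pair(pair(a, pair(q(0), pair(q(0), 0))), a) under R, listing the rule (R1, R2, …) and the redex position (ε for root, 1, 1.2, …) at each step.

pair(pair(a, pair(b, pair(b, 0))), a)

1. pair(pair(a, pair(q(0), pair(q(0), 0))), a)  →  pair(pair(a, pair(b, pair(q(0), 0))), a)   [R4 at 1.2.1]
2. pair(pair(a, pair(b, pair(q(0), 0))), a)  →  pair(pair(a, pair(b, pair(b, 0))), a)   [R4 at 1.2.2.1]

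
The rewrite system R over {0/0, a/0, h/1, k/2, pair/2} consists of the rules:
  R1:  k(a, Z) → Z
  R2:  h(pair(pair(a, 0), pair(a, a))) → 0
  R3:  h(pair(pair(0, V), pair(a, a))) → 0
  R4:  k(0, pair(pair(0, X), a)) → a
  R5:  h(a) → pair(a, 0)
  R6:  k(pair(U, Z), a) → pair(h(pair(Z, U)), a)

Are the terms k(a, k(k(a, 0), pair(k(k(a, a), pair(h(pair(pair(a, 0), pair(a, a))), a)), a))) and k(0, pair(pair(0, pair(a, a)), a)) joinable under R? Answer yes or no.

yes — NF(t₁) = a, NF(t₂) = a

Reduce t₁ = k(a, k(k(a, 0), pair(k(k(a, a), pair(h(pair(pair(a, 0), pair(a, a))), a)), a))):
1. k(a, k(k(a, 0), pair(k(k(a, a), pair(h(pair(pair(a, 0), pair(a, a))), a)), a)))  →  k(k(a, 0), pair(k(k(a, a), pair(h(pair(pair(a, 0), pair(a, a))), a)), a))   [R1 at ε]
2. k(k(a, 0), pair(k(k(a, a), pair(h(pair(pair(a, 0), pair(a, a))), a)), a))  →  k(0, pair(k(k(a, a), pair(h(pair(pair(a, 0), pair(a, a))), a)), a))   [R1 at 1]
3. k(0, pair(k(k(a, a), pair(h(pair(pair(a, 0), pair(a, a))), a)), a))  →  k(0, pair(k(a, pair(h(pair(pair(a, 0), pair(a, a))), a)), a))   [R1 at 2.1.1]
4. k(0, pair(k(a, pair(h(pair(pair(a, 0), pair(a, a))), a)), a))  →  k(0, pair(pair(h(pair(pair(a, 0), pair(a, a))), a), a))   [R1 at 2.1]
5. k(0, pair(pair(h(pair(pair(a, 0), pair(a, a))), a), a))  →  k(0, pair(pair(0, a), a))   [R2 at 2.1.1]
6. k(0, pair(pair(0, a), a))  →  a   [R4 at ε]

Reduce t₂ = k(0, pair(pair(0, pair(a, a)), a)):
1. k(0, pair(pair(0, pair(a, a)), a))  →  a   [R4 at ε]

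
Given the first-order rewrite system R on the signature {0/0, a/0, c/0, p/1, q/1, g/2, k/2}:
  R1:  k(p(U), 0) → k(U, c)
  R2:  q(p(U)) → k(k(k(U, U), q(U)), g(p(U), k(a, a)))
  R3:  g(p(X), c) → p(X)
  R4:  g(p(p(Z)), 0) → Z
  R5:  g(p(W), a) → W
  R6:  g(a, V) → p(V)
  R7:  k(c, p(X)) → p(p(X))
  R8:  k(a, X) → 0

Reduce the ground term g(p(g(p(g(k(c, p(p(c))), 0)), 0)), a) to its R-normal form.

c

1. g(p(g(p(g(k(c, p(p(c))), 0)), 0)), a)  →  g(p(g(k(c, p(p(c))), 0)), 0)   [R5 at ε]
2. g(p(g(k(c, p(p(c))), 0)), 0)  →  g(p(g(p(p(p(c))), 0)), 0)   [R7 at 1.1.1]
3. g(p(g(p(p(p(c))), 0)), 0)  →  g(p(p(c)), 0)   [R4 at 1.1]
4. g(p(p(c)), 0)  →  c   [R4 at ε]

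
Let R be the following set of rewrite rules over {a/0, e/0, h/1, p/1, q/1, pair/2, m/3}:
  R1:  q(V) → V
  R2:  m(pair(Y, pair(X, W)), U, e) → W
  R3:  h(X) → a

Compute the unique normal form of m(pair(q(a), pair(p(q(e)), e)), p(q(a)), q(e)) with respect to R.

1. m(pair(q(a), pair(p(q(e)), e)), p(q(a)), q(e))  →  m(pair(a, pair(p(q(e)), e)), p(q(a)), q(e))   [R1 at 1.1]
2. m(pair(a, pair(p(q(e)), e)), p(q(a)), q(e))  →  m(pair(a, pair(p(e), e)), p(q(a)), q(e))   [R1 at 1.2.1.1]
3. m(pair(a, pair(p(e), e)), p(q(a)), q(e))  →  m(pair(a, pair(p(e), e)), p(a), q(e))   [R1 at 2.1]
4. m(pair(a, pair(p(e), e)), p(a), q(e))  →  m(pair(a, pair(p(e), e)), p(a), e)   [R1 at 3]
5. m(pair(a, pair(p(e), e)), p(a), e)  →  e   [R2 at ε]

e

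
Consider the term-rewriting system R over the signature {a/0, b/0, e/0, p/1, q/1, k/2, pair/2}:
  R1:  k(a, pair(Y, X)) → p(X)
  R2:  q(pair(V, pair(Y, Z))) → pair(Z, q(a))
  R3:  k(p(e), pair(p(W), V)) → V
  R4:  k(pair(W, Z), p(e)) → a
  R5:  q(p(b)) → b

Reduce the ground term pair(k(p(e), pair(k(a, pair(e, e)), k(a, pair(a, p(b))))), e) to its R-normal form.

1. pair(k(p(e), pair(k(a, pair(e, e)), k(a, pair(a, p(b))))), e)  →  pair(k(p(e), pair(p(e), k(a, pair(a, p(b))))), e)   [R1 at 1.2.1]
2. pair(k(p(e), pair(p(e), k(a, pair(a, p(b))))), e)  →  pair(k(a, pair(a, p(b))), e)   [R3 at 1]
3. pair(k(a, pair(a, p(b))), e)  →  pair(p(p(b)), e)   [R1 at 1]

pair(p(p(b)), e)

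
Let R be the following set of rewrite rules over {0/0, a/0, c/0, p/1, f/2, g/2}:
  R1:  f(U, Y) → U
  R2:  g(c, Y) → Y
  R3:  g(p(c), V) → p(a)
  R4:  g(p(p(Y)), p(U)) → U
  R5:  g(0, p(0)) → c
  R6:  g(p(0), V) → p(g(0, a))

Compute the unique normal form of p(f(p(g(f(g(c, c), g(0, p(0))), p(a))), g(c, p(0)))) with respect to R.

1. p(f(p(g(f(g(c, c), g(0, p(0))), p(a))), g(c, p(0))))  →  p(p(g(f(g(c, c), g(0, p(0))), p(a))))   [R1 at 1]
2. p(p(g(f(g(c, c), g(0, p(0))), p(a))))  →  p(p(g(g(c, c), p(a))))   [R1 at 1.1.1]
3. p(p(g(g(c, c), p(a))))  →  p(p(g(c, p(a))))   [R2 at 1.1.1]
4. p(p(g(c, p(a))))  →  p(p(p(a)))   [R2 at 1.1]

p(p(p(a)))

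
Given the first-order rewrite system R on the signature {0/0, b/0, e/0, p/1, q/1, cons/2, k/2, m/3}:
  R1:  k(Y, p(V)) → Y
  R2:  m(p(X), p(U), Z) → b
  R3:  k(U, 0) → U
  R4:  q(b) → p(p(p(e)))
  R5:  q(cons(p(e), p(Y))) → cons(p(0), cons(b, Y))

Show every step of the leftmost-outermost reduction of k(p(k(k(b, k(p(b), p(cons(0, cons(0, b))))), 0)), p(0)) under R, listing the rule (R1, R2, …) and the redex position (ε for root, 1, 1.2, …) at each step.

1. k(p(k(k(b, k(p(b), p(cons(0, cons(0, b))))), 0)), p(0))  →  p(k(k(b, k(p(b), p(cons(0, cons(0, b))))), 0))   [R1 at ε]
2. p(k(k(b, k(p(b), p(cons(0, cons(0, b))))), 0))  →  p(k(b, k(p(b), p(cons(0, cons(0, b))))))   [R3 at 1]
3. p(k(b, k(p(b), p(cons(0, cons(0, b))))))  →  p(k(b, p(b)))   [R1 at 1.2]
4. p(k(b, p(b)))  →  p(b)   [R1 at 1]

p(b)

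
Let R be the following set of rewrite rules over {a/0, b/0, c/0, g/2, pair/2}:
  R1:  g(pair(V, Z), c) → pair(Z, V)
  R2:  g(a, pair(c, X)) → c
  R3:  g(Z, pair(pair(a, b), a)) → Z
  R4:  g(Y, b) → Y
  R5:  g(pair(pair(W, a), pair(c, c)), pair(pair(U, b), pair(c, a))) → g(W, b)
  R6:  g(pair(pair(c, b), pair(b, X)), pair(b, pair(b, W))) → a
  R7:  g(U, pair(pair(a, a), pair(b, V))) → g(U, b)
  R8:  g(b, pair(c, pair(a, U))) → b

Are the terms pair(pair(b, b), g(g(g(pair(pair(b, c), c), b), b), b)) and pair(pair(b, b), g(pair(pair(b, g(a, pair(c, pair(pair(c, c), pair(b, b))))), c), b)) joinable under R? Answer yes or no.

yes — NF(t₁) = pair(pair(b, b), pair(pair(b, c), c)), NF(t₂) = pair(pair(b, b), pair(pair(b, c), c))

Reduce t₁ = pair(pair(b, b), g(g(g(pair(pair(b, c), c), b), b), b)):
1. pair(pair(b, b), g(g(g(pair(pair(b, c), c), b), b), b))  →  pair(pair(b, b), g(g(pair(pair(b, c), c), b), b))   [R4 at 2]
2. pair(pair(b, b), g(g(pair(pair(b, c), c), b), b))  →  pair(pair(b, b), g(pair(pair(b, c), c), b))   [R4 at 2]
3. pair(pair(b, b), g(pair(pair(b, c), c), b))  →  pair(pair(b, b), pair(pair(b, c), c))   [R4 at 2]

Reduce t₂ = pair(pair(b, b), g(pair(pair(b, g(a, pair(c, pair(pair(c, c), pair(b, b))))), c), b)):
1. pair(pair(b, b), g(pair(pair(b, g(a, pair(c, pair(pair(c, c), pair(b, b))))), c), b))  →  pair(pair(b, b), pair(pair(b, g(a, pair(c, pair(pair(c, c), pair(b, b))))), c))   [R4 at 2]
2. pair(pair(b, b), pair(pair(b, g(a, pair(c, pair(pair(c, c), pair(b, b))))), c))  →  pair(pair(b, b), pair(pair(b, c), c))   [R2 at 2.1.2]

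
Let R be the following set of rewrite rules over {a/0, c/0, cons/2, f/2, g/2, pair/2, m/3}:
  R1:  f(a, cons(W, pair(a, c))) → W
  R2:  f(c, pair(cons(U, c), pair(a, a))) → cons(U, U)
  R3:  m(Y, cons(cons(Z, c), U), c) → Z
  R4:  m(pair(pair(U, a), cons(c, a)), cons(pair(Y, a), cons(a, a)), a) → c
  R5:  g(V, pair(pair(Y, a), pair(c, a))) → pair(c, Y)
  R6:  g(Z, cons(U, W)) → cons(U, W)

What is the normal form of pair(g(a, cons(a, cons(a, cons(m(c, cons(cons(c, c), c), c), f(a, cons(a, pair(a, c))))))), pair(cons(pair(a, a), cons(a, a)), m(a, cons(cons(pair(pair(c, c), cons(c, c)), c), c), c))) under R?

1. pair(g(a, cons(a, cons(a, cons(m(c, cons(cons(c, c), c), c), f(a, cons(a, pair(a, c))))))), pair(cons(pair(a, a), cons(a, a)), m(a, cons(cons(pair(pair(c, c), cons(c, c)), c), c), c)))  →  pair(cons(a, cons(a, cons(m(c, cons(cons(c, c), c), c), f(a, cons(a, pair(a, c)))))), pair(cons(pair(a, a), cons(a, a)), m(a, cons(cons(pair(pair(c, c), cons(c, c)), c), c), c)))   [R6 at 1]
2. pair(cons(a, cons(a, cons(m(c, cons(cons(c, c), c), c), f(a, cons(a, pair(a, c)))))), pair(cons(pair(a, a), cons(a, a)), m(a, cons(cons(pair(pair(c, c), cons(c, c)), c), c), c)))  →  pair(cons(a, cons(a, cons(c, f(a, cons(a, pair(a, c)))))), pair(cons(pair(a, a), cons(a, a)), m(a, cons(cons(pair(pair(c, c), cons(c, c)), c), c), c)))   [R3 at 1.2.2.1]
3. pair(cons(a, cons(a, cons(c, f(a, cons(a, pair(a, c)))))), pair(cons(pair(a, a), cons(a, a)), m(a, cons(cons(pair(pair(c, c), cons(c, c)), c), c), c)))  →  pair(cons(a, cons(a, cons(c, a))), pair(cons(pair(a, a), cons(a, a)), m(a, cons(cons(pair(pair(c, c), cons(c, c)), c), c), c)))   [R1 at 1.2.2.2]
4. pair(cons(a, cons(a, cons(c, a))), pair(cons(pair(a, a), cons(a, a)), m(a, cons(cons(pair(pair(c, c), cons(c, c)), c), c), c)))  →  pair(cons(a, cons(a, cons(c, a))), pair(cons(pair(a, a), cons(a, a)), pair(pair(c, c), cons(c, c))))   [R3 at 2.2]

pair(cons(a, cons(a, cons(c, a))), pair(cons(pair(a, a), cons(a, a)), pair(pair(c, c), cons(c, c))))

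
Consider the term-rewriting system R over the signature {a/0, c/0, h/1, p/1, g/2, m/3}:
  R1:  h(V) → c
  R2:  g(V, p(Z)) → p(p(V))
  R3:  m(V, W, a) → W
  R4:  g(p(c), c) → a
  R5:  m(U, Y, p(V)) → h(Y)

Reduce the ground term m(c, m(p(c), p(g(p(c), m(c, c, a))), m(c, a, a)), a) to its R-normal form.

1. m(c, m(p(c), p(g(p(c), m(c, c, a))), m(c, a, a)), a)  →  m(p(c), p(g(p(c), m(c, c, a))), m(c, a, a))   [R3 at ε]
2. m(p(c), p(g(p(c), m(c, c, a))), m(c, a, a))  →  m(p(c), p(g(p(c), c)), m(c, a, a))   [R3 at 2.1.2]
3. m(p(c), p(g(p(c), c)), m(c, a, a))  →  m(p(c), p(a), m(c, a, a))   [R4 at 2.1]
4. m(p(c), p(a), m(c, a, a))  →  m(p(c), p(a), a)   [R3 at 3]
5. m(p(c), p(a), a)  →  p(a)   [R3 at ε]

p(a)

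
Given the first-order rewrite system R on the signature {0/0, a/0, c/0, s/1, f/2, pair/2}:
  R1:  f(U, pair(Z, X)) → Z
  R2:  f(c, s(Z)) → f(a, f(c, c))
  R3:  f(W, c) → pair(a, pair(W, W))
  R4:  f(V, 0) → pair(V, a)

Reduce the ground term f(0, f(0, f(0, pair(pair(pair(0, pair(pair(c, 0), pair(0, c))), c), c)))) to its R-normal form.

1. f(0, f(0, f(0, pair(pair(pair(0, pair(pair(c, 0), pair(0, c))), c), c))))  →  f(0, f(0, pair(pair(0, pair(pair(c, 0), pair(0, c))), c)))   [R1 at 2.2]
2. f(0, f(0, pair(pair(0, pair(pair(c, 0), pair(0, c))), c)))  →  f(0, pair(0, pair(pair(c, 0), pair(0, c))))   [R1 at 2]
3. f(0, pair(0, pair(pair(c, 0), pair(0, c))))  →  0   [R1 at ε]

0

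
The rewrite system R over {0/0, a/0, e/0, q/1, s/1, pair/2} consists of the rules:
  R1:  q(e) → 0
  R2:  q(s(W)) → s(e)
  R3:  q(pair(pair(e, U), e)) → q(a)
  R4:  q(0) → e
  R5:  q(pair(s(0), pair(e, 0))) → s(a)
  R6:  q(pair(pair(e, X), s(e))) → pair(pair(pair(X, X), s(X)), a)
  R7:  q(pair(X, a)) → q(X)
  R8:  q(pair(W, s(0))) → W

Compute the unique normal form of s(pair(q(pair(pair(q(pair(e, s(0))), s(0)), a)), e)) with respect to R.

1. s(pair(q(pair(pair(q(pair(e, s(0))), s(0)), a)), e))  →  s(pair(q(pair(q(pair(e, s(0))), s(0))), e))   [R7 at 1.1]
2. s(pair(q(pair(q(pair(e, s(0))), s(0))), e))  →  s(pair(q(pair(e, s(0))), e))   [R8 at 1.1]
3. s(pair(q(pair(e, s(0))), e))  →  s(pair(e, e))   [R8 at 1.1]

s(pair(e, e))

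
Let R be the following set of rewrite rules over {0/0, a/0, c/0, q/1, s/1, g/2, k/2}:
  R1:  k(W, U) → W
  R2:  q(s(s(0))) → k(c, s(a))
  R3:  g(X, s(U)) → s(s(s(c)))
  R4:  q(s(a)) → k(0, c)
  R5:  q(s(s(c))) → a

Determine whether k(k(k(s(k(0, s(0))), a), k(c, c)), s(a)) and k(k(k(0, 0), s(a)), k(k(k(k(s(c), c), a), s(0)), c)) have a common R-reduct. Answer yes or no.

no — NF(t₁) = s(0), NF(t₂) = 0

Reduce t₁ = k(k(k(s(k(0, s(0))), a), k(c, c)), s(a)):
1. k(k(k(s(k(0, s(0))), a), k(c, c)), s(a))  →  k(k(s(k(0, s(0))), a), k(c, c))   [R1 at ε]
2. k(k(s(k(0, s(0))), a), k(c, c))  →  k(s(k(0, s(0))), a)   [R1 at ε]
3. k(s(k(0, s(0))), a)  →  s(k(0, s(0)))   [R1 at ε]
4. s(k(0, s(0)))  →  s(0)   [R1 at 1]

Reduce t₂ = k(k(k(0, 0), s(a)), k(k(k(k(s(c), c), a), s(0)), c)):
1. k(k(k(0, 0), s(a)), k(k(k(k(s(c), c), a), s(0)), c))  →  k(k(0, 0), s(a))   [R1 at ε]
2. k(k(0, 0), s(a))  →  k(0, 0)   [R1 at ε]
3. k(0, 0)  →  0   [R1 at ε]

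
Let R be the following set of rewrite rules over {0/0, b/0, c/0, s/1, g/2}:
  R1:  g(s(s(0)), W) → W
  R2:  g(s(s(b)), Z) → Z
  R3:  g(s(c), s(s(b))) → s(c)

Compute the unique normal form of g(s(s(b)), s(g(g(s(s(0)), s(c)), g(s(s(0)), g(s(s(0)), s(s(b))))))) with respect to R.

s(s(c))

1. g(s(s(b)), s(g(g(s(s(0)), s(c)), g(s(s(0)), g(s(s(0)), s(s(b)))))))  →  s(g(g(s(s(0)), s(c)), g(s(s(0)), g(s(s(0)), s(s(b))))))   [R2 at ε]
2. s(g(g(s(s(0)), s(c)), g(s(s(0)), g(s(s(0)), s(s(b))))))  →  s(g(s(c), g(s(s(0)), g(s(s(0)), s(s(b))))))   [R1 at 1.1]
3. s(g(s(c), g(s(s(0)), g(s(s(0)), s(s(b))))))  →  s(g(s(c), g(s(s(0)), s(s(b)))))   [R1 at 1.2]
4. s(g(s(c), g(s(s(0)), s(s(b)))))  →  s(g(s(c), s(s(b))))   [R1 at 1.2]
5. s(g(s(c), s(s(b))))  →  s(s(c))   [R3 at 1]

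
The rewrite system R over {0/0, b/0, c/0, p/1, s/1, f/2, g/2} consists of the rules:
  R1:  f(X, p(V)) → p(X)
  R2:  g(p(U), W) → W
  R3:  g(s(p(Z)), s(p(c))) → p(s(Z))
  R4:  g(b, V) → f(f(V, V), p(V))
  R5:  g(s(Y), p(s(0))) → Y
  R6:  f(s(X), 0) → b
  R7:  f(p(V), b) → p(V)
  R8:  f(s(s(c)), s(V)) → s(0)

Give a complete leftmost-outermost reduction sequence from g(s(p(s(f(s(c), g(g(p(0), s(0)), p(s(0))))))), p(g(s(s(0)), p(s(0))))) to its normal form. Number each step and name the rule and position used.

p(s(b))

1. g(s(p(s(f(s(c), g(g(p(0), s(0)), p(s(0))))))), p(g(s(s(0)), p(s(0)))))  →  g(s(p(s(f(s(c), g(s(0), p(s(0))))))), p(g(s(s(0)), p(s(0)))))   [R2 at 1.1.1.1.2.1]
2. g(s(p(s(f(s(c), g(s(0), p(s(0))))))), p(g(s(s(0)), p(s(0)))))  →  g(s(p(s(f(s(c), 0)))), p(g(s(s(0)), p(s(0)))))   [R5 at 1.1.1.1.2]
3. g(s(p(s(f(s(c), 0)))), p(g(s(s(0)), p(s(0)))))  →  g(s(p(s(b))), p(g(s(s(0)), p(s(0)))))   [R6 at 1.1.1.1]
4. g(s(p(s(b))), p(g(s(s(0)), p(s(0)))))  →  g(s(p(s(b))), p(s(0)))   [R5 at 2.1]
5. g(s(p(s(b))), p(s(0)))  →  p(s(b))   [R5 at ε]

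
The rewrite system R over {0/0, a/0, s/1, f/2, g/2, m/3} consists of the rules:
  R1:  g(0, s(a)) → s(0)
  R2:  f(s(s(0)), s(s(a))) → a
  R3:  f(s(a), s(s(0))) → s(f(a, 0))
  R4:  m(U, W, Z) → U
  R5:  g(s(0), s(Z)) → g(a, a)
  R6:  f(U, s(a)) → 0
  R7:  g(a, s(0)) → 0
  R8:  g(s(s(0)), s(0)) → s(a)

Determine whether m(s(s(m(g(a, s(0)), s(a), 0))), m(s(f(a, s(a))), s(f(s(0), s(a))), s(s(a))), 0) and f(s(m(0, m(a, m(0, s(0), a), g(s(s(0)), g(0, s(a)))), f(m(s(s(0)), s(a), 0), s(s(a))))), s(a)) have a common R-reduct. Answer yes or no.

no — NF(t₁) = s(s(0)), NF(t₂) = 0

Reduce t₁ = m(s(s(m(g(a, s(0)), s(a), 0))), m(s(f(a, s(a))), s(f(s(0), s(a))), s(s(a))), 0):
1. m(s(s(m(g(a, s(0)), s(a), 0))), m(s(f(a, s(a))), s(f(s(0), s(a))), s(s(a))), 0)  →  s(s(m(g(a, s(0)), s(a), 0)))   [R4 at ε]
2. s(s(m(g(a, s(0)), s(a), 0)))  →  s(s(g(a, s(0))))   [R4 at 1.1]
3. s(s(g(a, s(0))))  →  s(s(0))   [R7 at 1.1]

Reduce t₂ = f(s(m(0, m(a, m(0, s(0), a), g(s(s(0)), g(0, s(a)))), f(m(s(s(0)), s(a), 0), s(s(a))))), s(a)):
1. f(s(m(0, m(a, m(0, s(0), a), g(s(s(0)), g(0, s(a)))), f(m(s(s(0)), s(a), 0), s(s(a))))), s(a))  →  0   [R6 at ε]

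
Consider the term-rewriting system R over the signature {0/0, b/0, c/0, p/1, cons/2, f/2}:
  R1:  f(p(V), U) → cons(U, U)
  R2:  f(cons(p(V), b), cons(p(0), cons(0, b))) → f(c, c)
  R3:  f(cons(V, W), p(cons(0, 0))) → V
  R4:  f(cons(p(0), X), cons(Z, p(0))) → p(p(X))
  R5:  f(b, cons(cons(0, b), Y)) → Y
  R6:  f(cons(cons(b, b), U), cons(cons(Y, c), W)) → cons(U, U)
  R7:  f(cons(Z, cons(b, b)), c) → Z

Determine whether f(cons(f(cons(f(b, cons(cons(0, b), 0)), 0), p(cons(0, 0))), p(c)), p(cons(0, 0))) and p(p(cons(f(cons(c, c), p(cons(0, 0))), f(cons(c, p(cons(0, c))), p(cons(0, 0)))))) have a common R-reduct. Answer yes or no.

Reduce t₁ = f(cons(f(cons(f(b, cons(cons(0, b), 0)), 0), p(cons(0, 0))), p(c)), p(cons(0, 0))):
1. f(cons(f(cons(f(b, cons(cons(0, b), 0)), 0), p(cons(0, 0))), p(c)), p(cons(0, 0)))  →  f(cons(f(b, cons(cons(0, b), 0)), 0), p(cons(0, 0)))   [R3 at ε]
2. f(cons(f(b, cons(cons(0, b), 0)), 0), p(cons(0, 0)))  →  f(b, cons(cons(0, b), 0))   [R3 at ε]
3. f(b, cons(cons(0, b), 0))  →  0   [R5 at ε]

Reduce t₂ = p(p(cons(f(cons(c, c), p(cons(0, 0))), f(cons(c, p(cons(0, c))), p(cons(0, 0)))))):
1. p(p(cons(f(cons(c, c), p(cons(0, 0))), f(cons(c, p(cons(0, c))), p(cons(0, 0))))))  →  p(p(cons(c, f(cons(c, p(cons(0, c))), p(cons(0, 0))))))   [R3 at 1.1.1]
2. p(p(cons(c, f(cons(c, p(cons(0, c))), p(cons(0, 0))))))  →  p(p(cons(c, c)))   [R3 at 1.1.2]

no — NF(t₁) = 0, NF(t₂) = p(p(cons(c, c)))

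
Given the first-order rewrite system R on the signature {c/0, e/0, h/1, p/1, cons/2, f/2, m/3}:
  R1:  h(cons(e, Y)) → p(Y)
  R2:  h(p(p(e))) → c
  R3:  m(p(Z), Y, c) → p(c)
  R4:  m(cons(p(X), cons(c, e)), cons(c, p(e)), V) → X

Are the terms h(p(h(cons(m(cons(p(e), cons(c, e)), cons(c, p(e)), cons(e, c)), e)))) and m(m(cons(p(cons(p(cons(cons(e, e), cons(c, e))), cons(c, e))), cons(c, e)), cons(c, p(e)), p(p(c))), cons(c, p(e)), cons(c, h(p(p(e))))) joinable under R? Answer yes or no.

Reduce t₁ = h(p(h(cons(m(cons(p(e), cons(c, e)), cons(c, p(e)), cons(e, c)), e)))):
1. h(p(h(cons(m(cons(p(e), cons(c, e)), cons(c, p(e)), cons(e, c)), e))))  →  h(p(h(cons(e, e))))   [R4 at 1.1.1.1]
2. h(p(h(cons(e, e))))  →  h(p(p(e)))   [R1 at 1.1]
3. h(p(p(e)))  →  c   [R2 at ε]

Reduce t₂ = m(m(cons(p(cons(p(cons(cons(e, e), cons(c, e))), cons(c, e))), cons(c, e)), cons(c, p(e)), p(p(c))), cons(c, p(e)), cons(c, h(p(p(e))))):
1. m(m(cons(p(cons(p(cons(cons(e, e), cons(c, e))), cons(c, e))), cons(c, e)), cons(c, p(e)), p(p(c))), cons(c, p(e)), cons(c, h(p(p(e)))))  →  m(cons(p(cons(cons(e, e), cons(c, e))), cons(c, e)), cons(c, p(e)), cons(c, h(p(p(e)))))   [R4 at 1]
2. m(cons(p(cons(cons(e, e), cons(c, e))), cons(c, e)), cons(c, p(e)), cons(c, h(p(p(e)))))  →  cons(cons(e, e), cons(c, e))   [R4 at ε]

no — NF(t₁) = c, NF(t₂) = cons(cons(e, e), cons(c, e))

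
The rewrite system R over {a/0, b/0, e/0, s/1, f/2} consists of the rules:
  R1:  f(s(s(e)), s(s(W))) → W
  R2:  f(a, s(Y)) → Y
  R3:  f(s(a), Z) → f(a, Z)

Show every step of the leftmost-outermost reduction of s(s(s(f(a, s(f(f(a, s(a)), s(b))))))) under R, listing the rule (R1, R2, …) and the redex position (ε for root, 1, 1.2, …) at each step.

s(s(s(b)))

1. s(s(s(f(a, s(f(f(a, s(a)), s(b)))))))  →  s(s(s(f(f(a, s(a)), s(b)))))   [R2 at 1.1.1]
2. s(s(s(f(f(a, s(a)), s(b)))))  →  s(s(s(f(a, s(b)))))   [R2 at 1.1.1.1]
3. s(s(s(f(a, s(b)))))  →  s(s(s(b)))   [R2 at 1.1.1]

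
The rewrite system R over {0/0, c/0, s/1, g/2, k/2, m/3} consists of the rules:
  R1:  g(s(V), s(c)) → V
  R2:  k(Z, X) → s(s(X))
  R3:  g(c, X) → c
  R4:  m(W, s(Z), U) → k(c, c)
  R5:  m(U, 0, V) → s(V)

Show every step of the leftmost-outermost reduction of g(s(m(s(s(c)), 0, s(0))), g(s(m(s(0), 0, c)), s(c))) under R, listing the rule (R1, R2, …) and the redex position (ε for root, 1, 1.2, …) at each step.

s(s(0))

1. g(s(m(s(s(c)), 0, s(0))), g(s(m(s(0), 0, c)), s(c)))  →  g(s(s(s(0))), g(s(m(s(0), 0, c)), s(c)))   [R5 at 1.1]
2. g(s(s(s(0))), g(s(m(s(0), 0, c)), s(c)))  →  g(s(s(s(0))), m(s(0), 0, c))   [R1 at 2]
3. g(s(s(s(0))), m(s(0), 0, c))  →  g(s(s(s(0))), s(c))   [R5 at 2]
4. g(s(s(s(0))), s(c))  →  s(s(0))   [R1 at ε]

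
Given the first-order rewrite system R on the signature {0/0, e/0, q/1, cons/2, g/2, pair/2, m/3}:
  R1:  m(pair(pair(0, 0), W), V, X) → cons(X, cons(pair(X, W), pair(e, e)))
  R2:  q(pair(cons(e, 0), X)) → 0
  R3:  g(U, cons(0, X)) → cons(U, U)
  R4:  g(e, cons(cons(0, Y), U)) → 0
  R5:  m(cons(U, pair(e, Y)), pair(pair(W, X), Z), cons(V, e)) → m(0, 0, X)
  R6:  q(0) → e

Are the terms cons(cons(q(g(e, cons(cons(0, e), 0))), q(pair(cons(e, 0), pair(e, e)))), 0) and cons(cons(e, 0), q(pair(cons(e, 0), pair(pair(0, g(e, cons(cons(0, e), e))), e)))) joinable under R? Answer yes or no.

yes — NF(t₁) = cons(cons(e, 0), 0), NF(t₂) = cons(cons(e, 0), 0)

Reduce t₁ = cons(cons(q(g(e, cons(cons(0, e), 0))), q(pair(cons(e, 0), pair(e, e)))), 0):
1. cons(cons(q(g(e, cons(cons(0, e), 0))), q(pair(cons(e, 0), pair(e, e)))), 0)  →  cons(cons(q(0), q(pair(cons(e, 0), pair(e, e)))), 0)   [R4 at 1.1.1]
2. cons(cons(q(0), q(pair(cons(e, 0), pair(e, e)))), 0)  →  cons(cons(e, q(pair(cons(e, 0), pair(e, e)))), 0)   [R6 at 1.1]
3. cons(cons(e, q(pair(cons(e, 0), pair(e, e)))), 0)  →  cons(cons(e, 0), 0)   [R2 at 1.2]

Reduce t₂ = cons(cons(e, 0), q(pair(cons(e, 0), pair(pair(0, g(e, cons(cons(0, e), e))), e)))):
1. cons(cons(e, 0), q(pair(cons(e, 0), pair(pair(0, g(e, cons(cons(0, e), e))), e))))  →  cons(cons(e, 0), 0)   [R2 at 2]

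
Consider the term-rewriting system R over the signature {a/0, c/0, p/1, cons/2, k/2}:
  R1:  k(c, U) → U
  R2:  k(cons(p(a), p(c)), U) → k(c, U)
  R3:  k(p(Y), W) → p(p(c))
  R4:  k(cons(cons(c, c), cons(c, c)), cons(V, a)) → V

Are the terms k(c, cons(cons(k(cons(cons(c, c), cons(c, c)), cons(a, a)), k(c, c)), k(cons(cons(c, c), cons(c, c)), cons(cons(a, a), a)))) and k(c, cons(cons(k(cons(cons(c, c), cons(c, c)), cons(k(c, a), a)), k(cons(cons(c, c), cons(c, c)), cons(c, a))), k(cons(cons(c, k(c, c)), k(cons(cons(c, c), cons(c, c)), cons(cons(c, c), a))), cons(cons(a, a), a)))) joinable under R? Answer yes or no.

yes — NF(t₁) = cons(cons(a, c), cons(a, a)), NF(t₂) = cons(cons(a, c), cons(a, a))

Reduce t₁ = k(c, cons(cons(k(cons(cons(c, c), cons(c, c)), cons(a, a)), k(c, c)), k(cons(cons(c, c), cons(c, c)), cons(cons(a, a), a)))):
1. k(c, cons(cons(k(cons(cons(c, c), cons(c, c)), cons(a, a)), k(c, c)), k(cons(cons(c, c), cons(c, c)), cons(cons(a, a), a))))  →  cons(cons(k(cons(cons(c, c), cons(c, c)), cons(a, a)), k(c, c)), k(cons(cons(c, c), cons(c, c)), cons(cons(a, a), a)))   [R1 at ε]
2. cons(cons(k(cons(cons(c, c), cons(c, c)), cons(a, a)), k(c, c)), k(cons(cons(c, c), cons(c, c)), cons(cons(a, a), a)))  →  cons(cons(a, k(c, c)), k(cons(cons(c, c), cons(c, c)), cons(cons(a, a), a)))   [R4 at 1.1]
3. cons(cons(a, k(c, c)), k(cons(cons(c, c), cons(c, c)), cons(cons(a, a), a)))  →  cons(cons(a, c), k(cons(cons(c, c), cons(c, c)), cons(cons(a, a), a)))   [R1 at 1.2]
4. cons(cons(a, c), k(cons(cons(c, c), cons(c, c)), cons(cons(a, a), a)))  →  cons(cons(a, c), cons(a, a))   [R4 at 2]

Reduce t₂ = k(c, cons(cons(k(cons(cons(c, c), cons(c, c)), cons(k(c, a), a)), k(cons(cons(c, c), cons(c, c)), cons(c, a))), k(cons(cons(c, k(c, c)), k(cons(cons(c, c), cons(c, c)), cons(cons(c, c), a))), cons(cons(a, a), a)))):
1. k(c, cons(cons(k(cons(cons(c, c), cons(c, c)), cons(k(c, a), a)), k(cons(cons(c, c), cons(c, c)), cons(c, a))), k(cons(cons(c, k(c, c)), k(cons(cons(c, c), cons(c, c)), cons(cons(c, c), a))), cons(cons(a, a), a))))  →  cons(cons(k(cons(cons(c, c), cons(c, c)), cons(k(c, a), a)), k(cons(cons(c, c), cons(c, c)), cons(c, a))), k(cons(cons(c, k(c, c)), k(cons(cons(c, c), cons(c, c)), cons(cons(c, c), a))), cons(cons(a, a), a)))   [R1 at ε]
2. cons(cons(k(cons(cons(c, c), cons(c, c)), cons(k(c, a), a)), k(cons(cons(c, c), cons(c, c)), cons(c, a))), k(cons(cons(c, k(c, c)), k(cons(cons(c, c), cons(c, c)), cons(cons(c, c), a))), cons(cons(a, a), a)))  →  cons(cons(k(c, a), k(cons(cons(c, c), cons(c, c)), cons(c, a))), k(cons(cons(c, k(c, c)), k(cons(cons(c, c), cons(c, c)), cons(cons(c, c), a))), cons(cons(a, a), a)))   [R4 at 1.1]
3. cons(cons(k(c, a), k(cons(cons(c, c), cons(c, c)), cons(c, a))), k(cons(cons(c, k(c, c)), k(cons(cons(c, c), cons(c, c)), cons(cons(c, c), a))), cons(cons(a, a), a)))  →  cons(cons(a, k(cons(cons(c, c), cons(c, c)), cons(c, a))), k(cons(cons(c, k(c, c)), k(cons(cons(c, c), cons(c, c)), cons(cons(c, c), a))), cons(cons(a, a), a)))   [R1 at 1.1]
4. cons(cons(a, k(cons(cons(c, c), cons(c, c)), cons(c, a))), k(cons(cons(c, k(c, c)), k(cons(cons(c, c), cons(c, c)), cons(cons(c, c), a))), cons(cons(a, a), a)))  →  cons(cons(a, c), k(cons(cons(c, k(c, c)), k(cons(cons(c, c), cons(c, c)), cons(cons(c, c), a))), cons(cons(a, a), a)))   [R4 at 1.2]
5. cons(cons(a, c), k(cons(cons(c, k(c, c)), k(cons(cons(c, c), cons(c, c)), cons(cons(c, c), a))), cons(cons(a, a), a)))  →  cons(cons(a, c), k(cons(cons(c, c), k(cons(cons(c, c), cons(c, c)), cons(cons(c, c), a))), cons(cons(a, a), a)))   [R1 at 2.1.1.2]
6. cons(cons(a, c), k(cons(cons(c, c), k(cons(cons(c, c), cons(c, c)), cons(cons(c, c), a))), cons(cons(a, a), a)))  →  cons(cons(a, c), k(cons(cons(c, c), cons(c, c)), cons(cons(a, a), a)))   [R4 at 2.1.2]
7. cons(cons(a, c), k(cons(cons(c, c), cons(c, c)), cons(cons(a, a), a)))  →  cons(cons(a, c), cons(a, a))   [R4 at 2]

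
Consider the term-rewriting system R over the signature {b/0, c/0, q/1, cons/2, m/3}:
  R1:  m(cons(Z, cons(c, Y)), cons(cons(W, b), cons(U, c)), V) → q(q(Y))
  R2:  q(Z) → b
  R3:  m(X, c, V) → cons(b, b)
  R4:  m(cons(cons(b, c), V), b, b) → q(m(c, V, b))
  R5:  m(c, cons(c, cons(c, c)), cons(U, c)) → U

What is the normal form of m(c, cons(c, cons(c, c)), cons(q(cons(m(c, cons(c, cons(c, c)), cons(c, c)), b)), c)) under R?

1. m(c, cons(c, cons(c, c)), cons(q(cons(m(c, cons(c, cons(c, c)), cons(c, c)), b)), c))  →  q(cons(m(c, cons(c, cons(c, c)), cons(c, c)), b))   [R5 at ε]
2. q(cons(m(c, cons(c, cons(c, c)), cons(c, c)), b))  →  b   [R2 at ε]

b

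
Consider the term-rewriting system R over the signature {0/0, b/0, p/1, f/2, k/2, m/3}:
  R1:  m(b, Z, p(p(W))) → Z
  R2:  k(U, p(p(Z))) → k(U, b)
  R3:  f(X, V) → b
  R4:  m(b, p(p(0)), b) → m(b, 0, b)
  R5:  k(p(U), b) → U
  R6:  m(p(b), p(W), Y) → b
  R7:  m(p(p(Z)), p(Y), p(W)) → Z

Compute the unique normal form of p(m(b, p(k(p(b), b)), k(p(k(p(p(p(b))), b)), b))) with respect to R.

1. p(m(b, p(k(p(b), b)), k(p(k(p(p(p(b))), b)), b)))  →  p(m(b, p(b), k(p(k(p(p(p(b))), b)), b)))   [R5 at 1.2.1]
2. p(m(b, p(b), k(p(k(p(p(p(b))), b)), b)))  →  p(m(b, p(b), k(p(p(p(b))), b)))   [R5 at 1.3]
3. p(m(b, p(b), k(p(p(p(b))), b)))  →  p(m(b, p(b), p(p(b))))   [R5 at 1.3]
4. p(m(b, p(b), p(p(b))))  →  p(p(b))   [R1 at 1]

p(p(b))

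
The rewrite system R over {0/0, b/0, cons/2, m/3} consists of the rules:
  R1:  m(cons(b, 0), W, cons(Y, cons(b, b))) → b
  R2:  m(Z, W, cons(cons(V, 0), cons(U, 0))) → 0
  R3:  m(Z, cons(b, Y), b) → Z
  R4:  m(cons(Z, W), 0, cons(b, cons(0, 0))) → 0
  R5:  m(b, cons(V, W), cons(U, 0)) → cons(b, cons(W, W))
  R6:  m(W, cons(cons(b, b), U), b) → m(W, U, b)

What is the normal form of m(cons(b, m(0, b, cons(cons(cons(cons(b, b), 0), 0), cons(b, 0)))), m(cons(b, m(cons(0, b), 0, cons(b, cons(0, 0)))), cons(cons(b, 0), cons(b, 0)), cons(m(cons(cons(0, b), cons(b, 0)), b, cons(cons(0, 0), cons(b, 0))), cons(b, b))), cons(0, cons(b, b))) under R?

1. m(cons(b, m(0, b, cons(cons(cons(cons(b, b), 0), 0), cons(b, 0)))), m(cons(b, m(cons(0, b), 0, cons(b, cons(0, 0)))), cons(cons(b, 0), cons(b, 0)), cons(m(cons(cons(0, b), cons(b, 0)), b, cons(cons(0, 0), cons(b, 0))), cons(b, b))), cons(0, cons(b, b)))  →  m(cons(b, 0), m(cons(b, m(cons(0, b), 0, cons(b, cons(0, 0)))), cons(cons(b, 0), cons(b, 0)), cons(m(cons(cons(0, b), cons(b, 0)), b, cons(cons(0, 0), cons(b, 0))), cons(b, b))), cons(0, cons(b, b)))   [R2 at 1.2]
2. m(cons(b, 0), m(cons(b, m(cons(0, b), 0, cons(b, cons(0, 0)))), cons(cons(b, 0), cons(b, 0)), cons(m(cons(cons(0, b), cons(b, 0)), b, cons(cons(0, 0), cons(b, 0))), cons(b, b))), cons(0, cons(b, b)))  →  b   [R1 at ε]

b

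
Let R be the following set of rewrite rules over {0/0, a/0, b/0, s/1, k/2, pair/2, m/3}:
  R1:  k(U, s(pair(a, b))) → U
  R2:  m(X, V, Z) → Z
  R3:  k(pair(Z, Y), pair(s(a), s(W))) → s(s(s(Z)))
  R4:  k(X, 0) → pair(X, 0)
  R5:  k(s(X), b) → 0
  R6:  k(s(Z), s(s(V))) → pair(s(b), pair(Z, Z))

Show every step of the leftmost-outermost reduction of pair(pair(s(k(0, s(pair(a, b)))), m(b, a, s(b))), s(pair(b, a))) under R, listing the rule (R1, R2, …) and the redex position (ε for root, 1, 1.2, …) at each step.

1. pair(pair(s(k(0, s(pair(a, b)))), m(b, a, s(b))), s(pair(b, a)))  →  pair(pair(s(0), m(b, a, s(b))), s(pair(b, a)))   [R1 at 1.1.1]
2. pair(pair(s(0), m(b, a, s(b))), s(pair(b, a)))  →  pair(pair(s(0), s(b)), s(pair(b, a)))   [R2 at 1.2]

pair(pair(s(0), s(b)), s(pair(b, a)))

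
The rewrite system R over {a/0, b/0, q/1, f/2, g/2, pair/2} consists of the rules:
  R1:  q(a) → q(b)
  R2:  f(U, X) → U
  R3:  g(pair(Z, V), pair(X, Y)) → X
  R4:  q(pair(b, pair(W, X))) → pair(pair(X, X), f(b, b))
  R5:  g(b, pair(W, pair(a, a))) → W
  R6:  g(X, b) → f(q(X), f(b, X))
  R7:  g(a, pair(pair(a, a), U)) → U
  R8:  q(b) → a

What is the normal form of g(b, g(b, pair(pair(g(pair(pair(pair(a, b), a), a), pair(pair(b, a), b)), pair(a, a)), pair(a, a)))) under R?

1. g(b, g(b, pair(pair(g(pair(pair(pair(a, b), a), a), pair(pair(b, a), b)), pair(a, a)), pair(a, a))))  →  g(b, pair(g(pair(pair(pair(a, b), a), a), pair(pair(b, a), b)), pair(a, a)))   [R5 at 2]
2. g(b, pair(g(pair(pair(pair(a, b), a), a), pair(pair(b, a), b)), pair(a, a)))  →  g(pair(pair(pair(a, b), a), a), pair(pair(b, a), b))   [R5 at ε]
3. g(pair(pair(pair(a, b), a), a), pair(pair(b, a), b))  →  pair(b, a)   [R3 at ε]

pair(b, a)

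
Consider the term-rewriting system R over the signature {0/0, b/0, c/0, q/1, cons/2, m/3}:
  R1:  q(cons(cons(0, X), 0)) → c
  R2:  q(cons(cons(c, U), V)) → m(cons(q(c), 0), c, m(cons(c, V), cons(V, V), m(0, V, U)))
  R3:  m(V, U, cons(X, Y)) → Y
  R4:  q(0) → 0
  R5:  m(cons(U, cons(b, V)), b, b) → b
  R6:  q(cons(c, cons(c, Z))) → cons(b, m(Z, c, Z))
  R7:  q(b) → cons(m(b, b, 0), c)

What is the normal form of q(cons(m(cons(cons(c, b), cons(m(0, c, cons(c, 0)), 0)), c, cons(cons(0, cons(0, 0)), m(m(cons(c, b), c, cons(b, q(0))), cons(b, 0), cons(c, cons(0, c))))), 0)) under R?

1. q(cons(m(cons(cons(c, b), cons(m(0, c, cons(c, 0)), 0)), c, cons(cons(0, cons(0, 0)), m(m(cons(c, b), c, cons(b, q(0))), cons(b, 0), cons(c, cons(0, c))))), 0))  →  q(cons(m(m(cons(c, b), c, cons(b, q(0))), cons(b, 0), cons(c, cons(0, c))), 0))   [R3 at 1.1]
2. q(cons(m(m(cons(c, b), c, cons(b, q(0))), cons(b, 0), cons(c, cons(0, c))), 0))  →  q(cons(cons(0, c), 0))   [R3 at 1.1]
3. q(cons(cons(0, c), 0))  →  c   [R1 at ε]

c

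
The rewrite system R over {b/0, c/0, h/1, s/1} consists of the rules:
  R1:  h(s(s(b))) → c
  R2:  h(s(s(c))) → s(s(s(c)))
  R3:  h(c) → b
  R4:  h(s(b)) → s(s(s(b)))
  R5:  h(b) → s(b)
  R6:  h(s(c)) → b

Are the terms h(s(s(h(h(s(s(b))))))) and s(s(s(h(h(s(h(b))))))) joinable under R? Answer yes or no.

Reduce t₁ = h(s(s(h(h(s(s(b))))))):
1. h(s(s(h(h(s(s(b)))))))  →  h(s(s(h(c))))   [R1 at 1.1.1.1]
2. h(s(s(h(c))))  →  h(s(s(b)))   [R3 at 1.1.1]
3. h(s(s(b)))  →  c   [R1 at ε]

Reduce t₂ = s(s(s(h(h(s(h(b))))))):
1. s(s(s(h(h(s(h(b)))))))  →  s(s(s(h(h(s(s(b)))))))   [R5 at 1.1.1.1.1.1]
2. s(s(s(h(h(s(s(b)))))))  →  s(s(s(h(c))))   [R1 at 1.1.1.1]
3. s(s(s(h(c))))  →  s(s(s(b)))   [R3 at 1.1.1]

no — NF(t₁) = c, NF(t₂) = s(s(s(b)))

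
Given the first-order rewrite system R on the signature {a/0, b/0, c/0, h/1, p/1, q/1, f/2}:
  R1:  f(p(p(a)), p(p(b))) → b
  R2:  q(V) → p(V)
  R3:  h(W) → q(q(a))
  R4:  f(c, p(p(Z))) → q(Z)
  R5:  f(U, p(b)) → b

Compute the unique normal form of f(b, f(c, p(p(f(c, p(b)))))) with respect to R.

1. f(b, f(c, p(p(f(c, p(b))))))  →  f(b, q(f(c, p(b))))   [R4 at 2]
2. f(b, q(f(c, p(b))))  →  f(b, p(f(c, p(b))))   [R2 at 2]
3. f(b, p(f(c, p(b))))  →  f(b, p(b))   [R5 at 2.1]
4. f(b, p(b))  →  b   [R5 at ε]

b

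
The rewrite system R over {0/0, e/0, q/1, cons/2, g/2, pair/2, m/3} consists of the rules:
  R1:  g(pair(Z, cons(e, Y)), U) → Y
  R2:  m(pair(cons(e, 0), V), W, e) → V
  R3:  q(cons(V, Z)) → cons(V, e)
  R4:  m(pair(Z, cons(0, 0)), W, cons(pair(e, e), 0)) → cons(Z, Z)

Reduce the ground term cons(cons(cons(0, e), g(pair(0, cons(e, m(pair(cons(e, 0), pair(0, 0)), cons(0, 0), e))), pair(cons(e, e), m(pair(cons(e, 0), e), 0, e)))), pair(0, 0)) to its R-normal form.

cons(cons(cons(0, e), pair(0, 0)), pair(0, 0))

1. cons(cons(cons(0, e), g(pair(0, cons(e, m(pair(cons(e, 0), pair(0, 0)), cons(0, 0), e))), pair(cons(e, e), m(pair(cons(e, 0), e), 0, e)))), pair(0, 0))  →  cons(cons(cons(0, e), m(pair(cons(e, 0), pair(0, 0)), cons(0, 0), e)), pair(0, 0))   [R1 at 1.2]
2. cons(cons(cons(0, e), m(pair(cons(e, 0), pair(0, 0)), cons(0, 0), e)), pair(0, 0))  →  cons(cons(cons(0, e), pair(0, 0)), pair(0, 0))   [R2 at 1.2]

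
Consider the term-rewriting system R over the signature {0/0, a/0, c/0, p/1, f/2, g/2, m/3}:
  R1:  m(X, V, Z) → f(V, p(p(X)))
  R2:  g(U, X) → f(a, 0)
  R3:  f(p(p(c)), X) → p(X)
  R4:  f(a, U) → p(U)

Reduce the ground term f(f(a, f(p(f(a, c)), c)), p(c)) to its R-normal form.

1. f(f(a, f(p(f(a, c)), c)), p(c))  →  f(p(f(p(f(a, c)), c)), p(c))   [R4 at 1]
2. f(p(f(p(f(a, c)), c)), p(c))  →  f(p(f(p(p(c)), c)), p(c))   [R4 at 1.1.1.1]
3. f(p(f(p(p(c)), c)), p(c))  →  f(p(p(c)), p(c))   [R3 at 1.1]
4. f(p(p(c)), p(c))  →  p(p(c))   [R3 at ε]

p(p(c))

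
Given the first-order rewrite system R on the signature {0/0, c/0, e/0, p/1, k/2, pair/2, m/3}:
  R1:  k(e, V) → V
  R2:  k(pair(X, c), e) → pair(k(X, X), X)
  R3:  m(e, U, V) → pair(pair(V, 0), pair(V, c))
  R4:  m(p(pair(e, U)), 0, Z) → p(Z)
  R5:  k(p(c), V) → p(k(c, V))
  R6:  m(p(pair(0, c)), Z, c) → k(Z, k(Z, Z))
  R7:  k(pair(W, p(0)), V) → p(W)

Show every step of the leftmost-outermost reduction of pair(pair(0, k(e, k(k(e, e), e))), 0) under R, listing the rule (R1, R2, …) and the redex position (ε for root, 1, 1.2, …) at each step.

1. pair(pair(0, k(e, k(k(e, e), e))), 0)  →  pair(pair(0, k(k(e, e), e)), 0)   [R1 at 1.2]
2. pair(pair(0, k(k(e, e), e)), 0)  →  pair(pair(0, k(e, e)), 0)   [R1 at 1.2.1]
3. pair(pair(0, k(e, e)), 0)  →  pair(pair(0, e), 0)   [R1 at 1.2]

pair(pair(0, e), 0)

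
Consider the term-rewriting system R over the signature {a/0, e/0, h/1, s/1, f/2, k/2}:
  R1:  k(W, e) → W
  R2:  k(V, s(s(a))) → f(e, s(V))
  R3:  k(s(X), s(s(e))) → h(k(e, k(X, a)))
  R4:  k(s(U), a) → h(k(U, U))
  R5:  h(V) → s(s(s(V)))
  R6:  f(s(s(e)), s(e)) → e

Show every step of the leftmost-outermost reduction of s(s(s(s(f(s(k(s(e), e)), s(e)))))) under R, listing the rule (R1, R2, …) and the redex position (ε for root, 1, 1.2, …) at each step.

s(s(s(s(e))))

1. s(s(s(s(f(s(k(s(e), e)), s(e))))))  →  s(s(s(s(f(s(s(e)), s(e))))))   [R1 at 1.1.1.1.1.1]
2. s(s(s(s(f(s(s(e)), s(e))))))  →  s(s(s(s(e))))   [R6 at 1.1.1.1]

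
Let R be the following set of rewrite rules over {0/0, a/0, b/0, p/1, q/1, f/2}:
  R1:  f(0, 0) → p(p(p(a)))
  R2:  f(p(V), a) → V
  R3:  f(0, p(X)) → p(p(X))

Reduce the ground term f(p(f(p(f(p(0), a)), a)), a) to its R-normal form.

1. f(p(f(p(f(p(0), a)), a)), a)  →  f(p(f(p(0), a)), a)   [R2 at ε]
2. f(p(f(p(0), a)), a)  →  f(p(0), a)   [R2 at ε]
3. f(p(0), a)  →  0   [R2 at ε]

0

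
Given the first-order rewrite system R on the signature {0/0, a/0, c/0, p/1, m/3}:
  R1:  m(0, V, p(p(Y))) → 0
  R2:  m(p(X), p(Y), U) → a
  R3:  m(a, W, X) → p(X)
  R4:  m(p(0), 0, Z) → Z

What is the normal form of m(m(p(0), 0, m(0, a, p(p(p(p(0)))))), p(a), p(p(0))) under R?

1. m(m(p(0), 0, m(0, a, p(p(p(p(0)))))), p(a), p(p(0)))  →  m(m(0, a, p(p(p(p(0))))), p(a), p(p(0)))   [R4 at 1]
2. m(m(0, a, p(p(p(p(0))))), p(a), p(p(0)))  →  m(0, p(a), p(p(0)))   [R1 at 1]
3. m(0, p(a), p(p(0)))  →  0   [R1 at ε]

0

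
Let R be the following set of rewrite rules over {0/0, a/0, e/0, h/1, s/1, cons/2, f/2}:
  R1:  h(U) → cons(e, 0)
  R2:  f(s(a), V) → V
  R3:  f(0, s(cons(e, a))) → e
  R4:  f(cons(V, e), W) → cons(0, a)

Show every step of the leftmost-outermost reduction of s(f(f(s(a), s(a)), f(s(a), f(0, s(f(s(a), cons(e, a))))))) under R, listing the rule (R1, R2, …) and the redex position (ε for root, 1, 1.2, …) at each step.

1. s(f(f(s(a), s(a)), f(s(a), f(0, s(f(s(a), cons(e, a)))))))  →  s(f(s(a), f(s(a), f(0, s(f(s(a), cons(e, a)))))))   [R2 at 1.1]
2. s(f(s(a), f(s(a), f(0, s(f(s(a), cons(e, a)))))))  →  s(f(s(a), f(0, s(f(s(a), cons(e, a))))))   [R2 at 1]
3. s(f(s(a), f(0, s(f(s(a), cons(e, a))))))  →  s(f(0, s(f(s(a), cons(e, a)))))   [R2 at 1]
4. s(f(0, s(f(s(a), cons(e, a)))))  →  s(f(0, s(cons(e, a))))   [R2 at 1.2.1]
5. s(f(0, s(cons(e, a))))  →  s(e)   [R3 at 1]

s(e)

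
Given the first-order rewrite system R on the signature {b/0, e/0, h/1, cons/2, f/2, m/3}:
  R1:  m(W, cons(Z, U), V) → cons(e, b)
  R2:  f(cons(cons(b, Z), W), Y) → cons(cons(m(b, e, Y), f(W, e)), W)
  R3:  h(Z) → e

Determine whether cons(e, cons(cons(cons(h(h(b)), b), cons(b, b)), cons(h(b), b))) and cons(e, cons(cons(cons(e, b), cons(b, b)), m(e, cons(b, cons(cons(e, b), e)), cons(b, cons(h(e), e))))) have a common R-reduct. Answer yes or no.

Reduce t₁ = cons(e, cons(cons(cons(h(h(b)), b), cons(b, b)), cons(h(b), b))):
1. cons(e, cons(cons(cons(h(h(b)), b), cons(b, b)), cons(h(b), b)))  →  cons(e, cons(cons(cons(e, b), cons(b, b)), cons(h(b), b)))   [R3 at 2.1.1.1]
2. cons(e, cons(cons(cons(e, b), cons(b, b)), cons(h(b), b)))  →  cons(e, cons(cons(cons(e, b), cons(b, b)), cons(e, b)))   [R3 at 2.2.1]

Reduce t₂ = cons(e, cons(cons(cons(e, b), cons(b, b)), m(e, cons(b, cons(cons(e, b), e)), cons(b, cons(h(e), e))))):
1. cons(e, cons(cons(cons(e, b), cons(b, b)), m(e, cons(b, cons(cons(e, b), e)), cons(b, cons(h(e), e)))))  →  cons(e, cons(cons(cons(e, b), cons(b, b)), cons(e, b)))   [R1 at 2.2]

yes — NF(t₁) = cons(e, cons(cons(cons(e, b), cons(b, b)), cons(e, b))), NF(t₂) = cons(e, cons(cons(cons(e, b), cons(b, b)), cons(e, b)))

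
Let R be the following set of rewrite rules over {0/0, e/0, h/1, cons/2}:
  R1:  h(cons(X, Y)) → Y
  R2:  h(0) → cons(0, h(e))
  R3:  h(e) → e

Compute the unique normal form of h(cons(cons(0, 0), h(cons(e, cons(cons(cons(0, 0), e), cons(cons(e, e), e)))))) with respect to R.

1. h(cons(cons(0, 0), h(cons(e, cons(cons(cons(0, 0), e), cons(cons(e, e), e))))))  →  h(cons(e, cons(cons(cons(0, 0), e), cons(cons(e, e), e))))   [R1 at ε]
2. h(cons(e, cons(cons(cons(0, 0), e), cons(cons(e, e), e))))  →  cons(cons(cons(0, 0), e), cons(cons(e, e), e))   [R1 at ε]

cons(cons(cons(0, 0), e), cons(cons(e, e), e))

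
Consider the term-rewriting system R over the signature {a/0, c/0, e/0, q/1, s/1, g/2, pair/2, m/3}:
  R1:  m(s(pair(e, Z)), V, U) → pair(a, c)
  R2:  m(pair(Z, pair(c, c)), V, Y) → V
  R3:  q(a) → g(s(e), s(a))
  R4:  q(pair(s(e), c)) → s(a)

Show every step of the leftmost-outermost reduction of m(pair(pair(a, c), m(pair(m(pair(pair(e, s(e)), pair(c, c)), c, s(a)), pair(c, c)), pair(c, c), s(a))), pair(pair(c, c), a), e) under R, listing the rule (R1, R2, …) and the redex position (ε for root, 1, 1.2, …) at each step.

1. m(pair(pair(a, c), m(pair(m(pair(pair(e, s(e)), pair(c, c)), c, s(a)), pair(c, c)), pair(c, c), s(a))), pair(pair(c, c), a), e)  →  m(pair(pair(a, c), pair(c, c)), pair(pair(c, c), a), e)   [R2 at 1.2]
2. m(pair(pair(a, c), pair(c, c)), pair(pair(c, c), a), e)  →  pair(pair(c, c), a)   [R2 at ε]

pair(pair(c, c), a)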